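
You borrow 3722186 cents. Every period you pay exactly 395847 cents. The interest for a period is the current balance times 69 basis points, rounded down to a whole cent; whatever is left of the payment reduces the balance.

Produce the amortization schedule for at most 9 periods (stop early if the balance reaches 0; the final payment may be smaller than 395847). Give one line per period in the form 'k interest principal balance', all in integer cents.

1. interest=⌊3722186·69/10000⌋=25683; principal=395847-25683=370164; balance=3722186-370164=3352022
2. interest=⌊3352022·69/10000⌋=23128; principal=395847-23128=372719; balance=3352022-372719=2979303
3. interest=⌊2979303·69/10000⌋=20557; principal=395847-20557=375290; balance=2979303-375290=2604013
4. interest=⌊2604013·69/10000⌋=17967; principal=395847-17967=377880; balance=2604013-377880=2226133
5. interest=⌊2226133·69/10000⌋=15360; principal=395847-15360=380487; balance=2226133-380487=1845646
6. interest=⌊1845646·69/10000⌋=12734; principal=395847-12734=383113; balance=1845646-383113=1462533
7. interest=⌊1462533·69/10000⌋=10091; principal=395847-10091=385756; balance=1462533-385756=1076777
8. interest=⌊1076777·69/10000⌋=7429; principal=395847-7429=388418; balance=1076777-388418=688359
9. interest=⌊688359·69/10000⌋=4749; principal=395847-4749=391098; balance=688359-391098=297261

1 25683 370164 3352022
2 23128 372719 2979303
3 20557 375290 2604013
4 17967 377880 2226133
5 15360 380487 1845646
6 12734 383113 1462533
7 10091 385756 1076777
8 7429 388418 688359
9 4749 391098 297261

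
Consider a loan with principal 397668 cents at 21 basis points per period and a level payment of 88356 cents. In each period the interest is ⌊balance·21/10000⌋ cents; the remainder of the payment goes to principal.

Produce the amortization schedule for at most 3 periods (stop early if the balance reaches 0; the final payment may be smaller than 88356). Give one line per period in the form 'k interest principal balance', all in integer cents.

1 835 87521 310147
2 651 87705 222442
3 467 87889 134553

1. interest=⌊397668·21/10000⌋=835; principal=88356-835=87521; balance=397668-87521=310147
2. interest=⌊310147·21/10000⌋=651; principal=88356-651=87705; balance=310147-87705=222442
3. interest=⌊222442·21/10000⌋=467; principal=88356-467=87889; balance=222442-87889=134553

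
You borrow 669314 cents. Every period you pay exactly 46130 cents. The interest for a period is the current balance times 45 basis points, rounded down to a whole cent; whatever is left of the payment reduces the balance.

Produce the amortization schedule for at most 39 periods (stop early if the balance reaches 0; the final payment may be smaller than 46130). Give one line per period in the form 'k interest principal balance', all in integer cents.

1. interest=⌊669314·45/10000⌋=3011; principal=46130-3011=43119; balance=669314-43119=626195
2. interest=⌊626195·45/10000⌋=2817; principal=46130-2817=43313; balance=626195-43313=582882
3. interest=⌊582882·45/10000⌋=2622; principal=46130-2622=43508; balance=582882-43508=539374
4. interest=⌊539374·45/10000⌋=2427; principal=46130-2427=43703; balance=539374-43703=495671
5. interest=⌊495671·45/10000⌋=2230; principal=46130-2230=43900; balance=495671-43900=451771
6. interest=⌊451771·45/10000⌋=2032; principal=46130-2032=44098; balance=451771-44098=407673
7. interest=⌊407673·45/10000⌋=1834; principal=46130-1834=44296; balance=407673-44296=363377
8. interest=⌊363377·45/10000⌋=1635; principal=46130-1635=44495; balance=363377-44495=318882
9. interest=⌊318882·45/10000⌋=1434; principal=46130-1434=44696; balance=318882-44696=274186
10. interest=⌊274186·45/10000⌋=1233; principal=46130-1233=44897; balance=274186-44897=229289
11. interest=⌊229289·45/10000⌋=1031; principal=46130-1031=45099; balance=229289-45099=184190
12. interest=⌊184190·45/10000⌋=828; principal=46130-828=45302; balance=184190-45302=138888
13. interest=⌊138888·45/10000⌋=624; principal=46130-624=45506; balance=138888-45506=93382
14. interest=⌊93382·45/10000⌋=420; principal=46130-420=45710; balance=93382-45710=47672
15. interest=⌊47672·45/10000⌋=214; principal=46130-214=45916; balance=47672-45916=1756
16. interest=⌊1756·45/10000⌋=7; principal=min(46130-7,1756)=1756; balance=1756-1756=0

1 3011 43119 626195
2 2817 43313 582882
3 2622 43508 539374
4 2427 43703 495671
5 2230 43900 451771
6 2032 44098 407673
7 1834 44296 363377
8 1635 44495 318882
9 1434 44696 274186
10 1233 44897 229289
11 1031 45099 184190
12 828 45302 138888
13 624 45506 93382
14 420 45710 47672
15 214 45916 1756
16 7 1756 0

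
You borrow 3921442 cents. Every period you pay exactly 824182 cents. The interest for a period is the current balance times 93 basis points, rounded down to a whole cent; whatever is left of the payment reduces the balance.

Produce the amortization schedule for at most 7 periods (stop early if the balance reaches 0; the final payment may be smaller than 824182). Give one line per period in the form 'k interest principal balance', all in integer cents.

1. interest=⌊3921442·93/10000⌋=36469; principal=824182-36469=787713; balance=3921442-787713=3133729
2. interest=⌊3133729·93/10000⌋=29143; principal=824182-29143=795039; balance=3133729-795039=2338690
3. interest=⌊2338690·93/10000⌋=21749; principal=824182-21749=802433; balance=2338690-802433=1536257
4. interest=⌊1536257·93/10000⌋=14287; principal=824182-14287=809895; balance=1536257-809895=726362
5. interest=⌊726362·93/10000⌋=6755; principal=min(824182-6755,726362)=726362; balance=726362-726362=0

1 36469 787713 3133729
2 29143 795039 2338690
3 21749 802433 1536257
4 14287 809895 726362
5 6755 726362 0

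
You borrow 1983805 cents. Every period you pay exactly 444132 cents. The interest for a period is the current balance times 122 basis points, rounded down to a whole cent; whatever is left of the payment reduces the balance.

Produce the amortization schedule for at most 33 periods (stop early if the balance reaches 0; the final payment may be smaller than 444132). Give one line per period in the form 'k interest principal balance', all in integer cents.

1 24202 419930 1563875
2 19079 425053 1138822
3 13893 430239 708583
4 8644 435488 273095
5 3331 273095 0

1. interest=⌊1983805·122/10000⌋=24202; principal=444132-24202=419930; balance=1983805-419930=1563875
2. interest=⌊1563875·122/10000⌋=19079; principal=444132-19079=425053; balance=1563875-425053=1138822
3. interest=⌊1138822·122/10000⌋=13893; principal=444132-13893=430239; balance=1138822-430239=708583
4. interest=⌊708583·122/10000⌋=8644; principal=444132-8644=435488; balance=708583-435488=273095
5. interest=⌊273095·122/10000⌋=3331; principal=min(444132-3331,273095)=273095; balance=273095-273095=0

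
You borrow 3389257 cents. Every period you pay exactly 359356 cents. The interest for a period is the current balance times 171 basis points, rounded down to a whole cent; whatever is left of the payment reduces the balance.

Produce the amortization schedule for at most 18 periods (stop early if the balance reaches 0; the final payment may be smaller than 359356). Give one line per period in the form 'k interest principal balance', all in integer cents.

1 57956 301400 3087857
2 52802 306554 2781303
3 47560 311796 2469507
4 42228 317128 2152379
5 36805 322551 1829828
6 31290 328066 1501762
7 25680 333676 1168086
8 19974 339382 828704
9 14170 345186 483518
10 8268 351088 132430
11 2264 132430 0

1. interest=⌊3389257·171/10000⌋=57956; principal=359356-57956=301400; balance=3389257-301400=3087857
2. interest=⌊3087857·171/10000⌋=52802; principal=359356-52802=306554; balance=3087857-306554=2781303
3. interest=⌊2781303·171/10000⌋=47560; principal=359356-47560=311796; balance=2781303-311796=2469507
4. interest=⌊2469507·171/10000⌋=42228; principal=359356-42228=317128; balance=2469507-317128=2152379
5. interest=⌊2152379·171/10000⌋=36805; principal=359356-36805=322551; balance=2152379-322551=1829828
6. interest=⌊1829828·171/10000⌋=31290; principal=359356-31290=328066; balance=1829828-328066=1501762
7. interest=⌊1501762·171/10000⌋=25680; principal=359356-25680=333676; balance=1501762-333676=1168086
8. interest=⌊1168086·171/10000⌋=19974; principal=359356-19974=339382; balance=1168086-339382=828704
9. interest=⌊828704·171/10000⌋=14170; principal=359356-14170=345186; balance=828704-345186=483518
10. interest=⌊483518·171/10000⌋=8268; principal=359356-8268=351088; balance=483518-351088=132430
11. interest=⌊132430·171/10000⌋=2264; principal=min(359356-2264,132430)=132430; balance=132430-132430=0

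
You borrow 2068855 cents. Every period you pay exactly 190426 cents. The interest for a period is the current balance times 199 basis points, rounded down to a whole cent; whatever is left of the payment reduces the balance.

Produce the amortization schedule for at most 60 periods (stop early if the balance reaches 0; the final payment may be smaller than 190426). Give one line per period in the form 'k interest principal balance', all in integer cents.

1. interest=⌊2068855·199/10000⌋=41170; principal=190426-41170=149256; balance=2068855-149256=1919599
2. interest=⌊1919599·199/10000⌋=38200; principal=190426-38200=152226; balance=1919599-152226=1767373
3. interest=⌊1767373·199/10000⌋=35170; principal=190426-35170=155256; balance=1767373-155256=1612117
4. interest=⌊1612117·199/10000⌋=32081; principal=190426-32081=158345; balance=1612117-158345=1453772
5. interest=⌊1453772·199/10000⌋=28930; principal=190426-28930=161496; balance=1453772-161496=1292276
6. interest=⌊1292276·199/10000⌋=25716; principal=190426-25716=164710; balance=1292276-164710=1127566
7. interest=⌊1127566·199/10000⌋=22438; principal=190426-22438=167988; balance=1127566-167988=959578
8. interest=⌊959578·199/10000⌋=19095; principal=190426-19095=171331; balance=959578-171331=788247
9. interest=⌊788247·199/10000⌋=15686; principal=190426-15686=174740; balance=788247-174740=613507
10. interest=⌊613507·199/10000⌋=12208; principal=190426-12208=178218; balance=613507-178218=435289
11. interest=⌊435289·199/10000⌋=8662; principal=190426-8662=181764; balance=435289-181764=253525
12. interest=⌊253525·199/10000⌋=5045; principal=190426-5045=185381; balance=253525-185381=68144
13. interest=⌊68144·199/10000⌋=1356; principal=min(190426-1356,68144)=68144; balance=68144-68144=0

1 41170 149256 1919599
2 38200 152226 1767373
3 35170 155256 1612117
4 32081 158345 1453772
5 28930 161496 1292276
6 25716 164710 1127566
7 22438 167988 959578
8 19095 171331 788247
9 15686 174740 613507
10 12208 178218 435289
11 8662 181764 253525
12 5045 185381 68144
13 1356 68144 0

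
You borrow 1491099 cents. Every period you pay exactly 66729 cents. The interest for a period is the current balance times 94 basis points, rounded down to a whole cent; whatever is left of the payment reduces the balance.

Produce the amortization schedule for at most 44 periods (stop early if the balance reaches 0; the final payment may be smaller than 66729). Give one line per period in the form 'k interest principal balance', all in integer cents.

1. interest=⌊1491099·94/10000⌋=14016; principal=66729-14016=52713; balance=1491099-52713=1438386
2. interest=⌊1438386·94/10000⌋=13520; principal=66729-13520=53209; balance=1438386-53209=1385177
3. interest=⌊1385177·94/10000⌋=13020; principal=66729-13020=53709; balance=1385177-53709=1331468
4. interest=⌊1331468·94/10000⌋=12515; principal=66729-12515=54214; balance=1331468-54214=1277254
5. interest=⌊1277254·94/10000⌋=12006; principal=66729-12006=54723; balance=1277254-54723=1222531
6. interest=⌊1222531·94/10000⌋=11491; principal=66729-11491=55238; balance=1222531-55238=1167293
7. interest=⌊1167293·94/10000⌋=10972; principal=66729-10972=55757; balance=1167293-55757=1111536
8. interest=⌊1111536·94/10000⌋=10448; principal=66729-10448=56281; balance=1111536-56281=1055255
9. interest=⌊1055255·94/10000⌋=9919; principal=66729-9919=56810; balance=1055255-56810=998445
10. interest=⌊998445·94/10000⌋=9385; principal=66729-9385=57344; balance=998445-57344=941101
11. interest=⌊941101·94/10000⌋=8846; principal=66729-8846=57883; balance=941101-57883=883218
12. interest=⌊883218·94/10000⌋=8302; principal=66729-8302=58427; balance=883218-58427=824791
13. interest=⌊824791·94/10000⌋=7753; principal=66729-7753=58976; balance=824791-58976=765815
14. interest=⌊765815·94/10000⌋=7198; principal=66729-7198=59531; balance=765815-59531=706284
15. interest=⌊706284·94/10000⌋=6639; principal=66729-6639=60090; balance=706284-60090=646194
16. interest=⌊646194·94/10000⌋=6074; principal=66729-6074=60655; balance=646194-60655=585539
17. interest=⌊585539·94/10000⌋=5504; principal=66729-5504=61225; balance=585539-61225=524314
18. interest=⌊524314·94/10000⌋=4928; principal=66729-4928=61801; balance=524314-61801=462513
19. interest=⌊462513·94/10000⌋=4347; principal=66729-4347=62382; balance=462513-62382=400131
20. interest=⌊400131·94/10000⌋=3761; principal=66729-3761=62968; balance=400131-62968=337163
21. interest=⌊337163·94/10000⌋=3169; principal=66729-3169=63560; balance=337163-63560=273603
22. interest=⌊273603·94/10000⌋=2571; principal=66729-2571=64158; balance=273603-64158=209445
23. interest=⌊209445·94/10000⌋=1968; principal=66729-1968=64761; balance=209445-64761=144684
24. interest=⌊144684·94/10000⌋=1360; principal=66729-1360=65369; balance=144684-65369=79315
25. interest=⌊79315·94/10000⌋=745; principal=66729-745=65984; balance=79315-65984=13331
26. interest=⌊13331·94/10000⌋=125; principal=min(66729-125,13331)=13331; balance=13331-13331=0

1 14016 52713 1438386
2 13520 53209 1385177
3 13020 53709 1331468
4 12515 54214 1277254
5 12006 54723 1222531
6 11491 55238 1167293
7 10972 55757 1111536
8 10448 56281 1055255
9 9919 56810 998445
10 9385 57344 941101
11 8846 57883 883218
12 8302 58427 824791
13 7753 58976 765815
14 7198 59531 706284
15 6639 60090 646194
16 6074 60655 585539
17 5504 61225 524314
18 4928 61801 462513
19 4347 62382 400131
20 3761 62968 337163
21 3169 63560 273603
22 2571 64158 209445
23 1968 64761 144684
24 1360 65369 79315
25 745 65984 13331
26 125 13331 0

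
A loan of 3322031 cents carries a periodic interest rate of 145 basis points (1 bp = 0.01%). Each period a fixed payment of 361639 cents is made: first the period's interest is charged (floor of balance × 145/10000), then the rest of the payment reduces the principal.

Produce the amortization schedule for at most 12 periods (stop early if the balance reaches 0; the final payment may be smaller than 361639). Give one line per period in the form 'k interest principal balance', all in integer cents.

1. interest=⌊3322031·145/10000⌋=48169; principal=361639-48169=313470; balance=3322031-313470=3008561
2. interest=⌊3008561·145/10000⌋=43624; principal=361639-43624=318015; balance=3008561-318015=2690546
3. interest=⌊2690546·145/10000⌋=39012; principal=361639-39012=322627; balance=2690546-322627=2367919
4. interest=⌊2367919·145/10000⌋=34334; principal=361639-34334=327305; balance=2367919-327305=2040614
5. interest=⌊2040614·145/10000⌋=29588; principal=361639-29588=332051; balance=2040614-332051=1708563
6. interest=⌊1708563·145/10000⌋=24774; principal=361639-24774=336865; balance=1708563-336865=1371698
7. interest=⌊1371698·145/10000⌋=19889; principal=361639-19889=341750; balance=1371698-341750=1029948
8. interest=⌊1029948·145/10000⌋=14934; principal=361639-14934=346705; balance=1029948-346705=683243
9. interest=⌊683243·145/10000⌋=9907; principal=361639-9907=351732; balance=683243-351732=331511
10. interest=⌊331511·145/10000⌋=4806; principal=min(361639-4806,331511)=331511; balance=331511-331511=0

1 48169 313470 3008561
2 43624 318015 2690546
3 39012 322627 2367919
4 34334 327305 2040614
5 29588 332051 1708563
6 24774 336865 1371698
7 19889 341750 1029948
8 14934 346705 683243
9 9907 351732 331511
10 4806 331511 0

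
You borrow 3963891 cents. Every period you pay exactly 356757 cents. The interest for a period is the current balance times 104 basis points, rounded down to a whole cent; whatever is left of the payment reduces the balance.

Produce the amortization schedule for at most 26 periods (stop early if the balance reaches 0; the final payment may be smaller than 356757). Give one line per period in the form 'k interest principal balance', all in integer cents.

1. interest=⌊3963891·104/10000⌋=41224; principal=356757-41224=315533; balance=3963891-315533=3648358
2. interest=⌊3648358·104/10000⌋=37942; principal=356757-37942=318815; balance=3648358-318815=3329543
3. interest=⌊3329543·104/10000⌋=34627; principal=356757-34627=322130; balance=3329543-322130=3007413
4. interest=⌊3007413·104/10000⌋=31277; principal=356757-31277=325480; balance=3007413-325480=2681933
5. interest=⌊2681933·104/10000⌋=27892; principal=356757-27892=328865; balance=2681933-328865=2353068
6. interest=⌊2353068·104/10000⌋=24471; principal=356757-24471=332286; balance=2353068-332286=2020782
7. interest=⌊2020782·104/10000⌋=21016; principal=356757-21016=335741; balance=2020782-335741=1685041
8. interest=⌊1685041·104/10000⌋=17524; principal=356757-17524=339233; balance=1685041-339233=1345808
9. interest=⌊1345808·104/10000⌋=13996; principal=356757-13996=342761; balance=1345808-342761=1003047
10. interest=⌊1003047·104/10000⌋=10431; principal=356757-10431=346326; balance=1003047-346326=656721
11. interest=⌊656721·104/10000⌋=6829; principal=356757-6829=349928; balance=656721-349928=306793
12. interest=⌊306793·104/10000⌋=3190; principal=min(356757-3190,306793)=306793; balance=306793-306793=0

1 41224 315533 3648358
2 37942 318815 3329543
3 34627 322130 3007413
4 31277 325480 2681933
5 27892 328865 2353068
6 24471 332286 2020782
7 21016 335741 1685041
8 17524 339233 1345808
9 13996 342761 1003047
10 10431 346326 656721
11 6829 349928 306793
12 3190 306793 0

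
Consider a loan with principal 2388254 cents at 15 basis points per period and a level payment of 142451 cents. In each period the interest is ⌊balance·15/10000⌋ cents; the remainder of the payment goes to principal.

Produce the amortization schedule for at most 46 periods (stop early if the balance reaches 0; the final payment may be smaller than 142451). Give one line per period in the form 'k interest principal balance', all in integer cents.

1. interest=⌊2388254·15/10000⌋=3582; principal=142451-3582=138869; balance=2388254-138869=2249385
2. interest=⌊2249385·15/10000⌋=3374; principal=142451-3374=139077; balance=2249385-139077=2110308
3. interest=⌊2110308·15/10000⌋=3165; principal=142451-3165=139286; balance=2110308-139286=1971022
4. interest=⌊1971022·15/10000⌋=2956; principal=142451-2956=139495; balance=1971022-139495=1831527
5. interest=⌊1831527·15/10000⌋=2747; principal=142451-2747=139704; balance=1831527-139704=1691823
6. interest=⌊1691823·15/10000⌋=2537; principal=142451-2537=139914; balance=1691823-139914=1551909
7. interest=⌊1551909·15/10000⌋=2327; principal=142451-2327=140124; balance=1551909-140124=1411785
8. interest=⌊1411785·15/10000⌋=2117; principal=142451-2117=140334; balance=1411785-140334=1271451
9. interest=⌊1271451·15/10000⌋=1907; principal=142451-1907=140544; balance=1271451-140544=1130907
10. interest=⌊1130907·15/10000⌋=1696; principal=142451-1696=140755; balance=1130907-140755=990152
11. interest=⌊990152·15/10000⌋=1485; principal=142451-1485=140966; balance=990152-140966=849186
12. interest=⌊849186·15/10000⌋=1273; principal=142451-1273=141178; balance=849186-141178=708008
13. interest=⌊708008·15/10000⌋=1062; principal=142451-1062=141389; balance=708008-141389=566619
14. interest=⌊566619·15/10000⌋=849; principal=142451-849=141602; balance=566619-141602=425017
15. interest=⌊425017·15/10000⌋=637; principal=142451-637=141814; balance=425017-141814=283203
16. interest=⌊283203·15/10000⌋=424; principal=142451-424=142027; balance=283203-142027=141176
17. interest=⌊141176·15/10000⌋=211; principal=min(142451-211,141176)=141176; balance=141176-141176=0

1 3582 138869 2249385
2 3374 139077 2110308
3 3165 139286 1971022
4 2956 139495 1831527
5 2747 139704 1691823
6 2537 139914 1551909
7 2327 140124 1411785
8 2117 140334 1271451
9 1907 140544 1130907
10 1696 140755 990152
11 1485 140966 849186
12 1273 141178 708008
13 1062 141389 566619
14 849 141602 425017
15 637 141814 283203
16 424 142027 141176
17 211 141176 0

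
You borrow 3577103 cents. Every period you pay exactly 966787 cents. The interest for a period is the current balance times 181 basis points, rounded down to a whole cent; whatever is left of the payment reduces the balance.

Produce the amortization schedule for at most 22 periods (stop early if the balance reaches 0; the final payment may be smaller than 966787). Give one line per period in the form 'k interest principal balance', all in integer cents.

1 64745 902042 2675061
2 48418 918369 1756692
3 31796 934991 821701
4 14872 821701 0

1. interest=⌊3577103·181/10000⌋=64745; principal=966787-64745=902042; balance=3577103-902042=2675061
2. interest=⌊2675061·181/10000⌋=48418; principal=966787-48418=918369; balance=2675061-918369=1756692
3. interest=⌊1756692·181/10000⌋=31796; principal=966787-31796=934991; balance=1756692-934991=821701
4. interest=⌊821701·181/10000⌋=14872; principal=min(966787-14872,821701)=821701; balance=821701-821701=0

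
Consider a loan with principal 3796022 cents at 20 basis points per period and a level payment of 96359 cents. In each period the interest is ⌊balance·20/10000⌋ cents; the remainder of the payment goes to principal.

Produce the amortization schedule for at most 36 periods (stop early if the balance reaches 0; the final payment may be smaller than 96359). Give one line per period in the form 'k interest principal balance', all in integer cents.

1. interest=⌊3796022·20/10000⌋=7592; principal=96359-7592=88767; balance=3796022-88767=3707255
2. interest=⌊3707255·20/10000⌋=7414; principal=96359-7414=88945; balance=3707255-88945=3618310
3. interest=⌊3618310·20/10000⌋=7236; principal=96359-7236=89123; balance=3618310-89123=3529187
4. interest=⌊3529187·20/10000⌋=7058; principal=96359-7058=89301; balance=3529187-89301=3439886
5. interest=⌊3439886·20/10000⌋=6879; principal=96359-6879=89480; balance=3439886-89480=3350406
6. interest=⌊3350406·20/10000⌋=6700; principal=96359-6700=89659; balance=3350406-89659=3260747
7. interest=⌊3260747·20/10000⌋=6521; principal=96359-6521=89838; balance=3260747-89838=3170909
8. interest=⌊3170909·20/10000⌋=6341; principal=96359-6341=90018; balance=3170909-90018=3080891
9. interest=⌊3080891·20/10000⌋=6161; principal=96359-6161=90198; balance=3080891-90198=2990693
10. interest=⌊2990693·20/10000⌋=5981; principal=96359-5981=90378; balance=2990693-90378=2900315
11. interest=⌊2900315·20/10000⌋=5800; principal=96359-5800=90559; balance=2900315-90559=2809756
12. interest=⌊2809756·20/10000⌋=5619; principal=96359-5619=90740; balance=2809756-90740=2719016
13. interest=⌊2719016·20/10000⌋=5438; principal=96359-5438=90921; balance=2719016-90921=2628095
14. interest=⌊2628095·20/10000⌋=5256; principal=96359-5256=91103; balance=2628095-91103=2536992
15. interest=⌊2536992·20/10000⌋=5073; principal=96359-5073=91286; balance=2536992-91286=2445706
16. interest=⌊2445706·20/10000⌋=4891; principal=96359-4891=91468; balance=2445706-91468=2354238
17. interest=⌊2354238·20/10000⌋=4708; principal=96359-4708=91651; balance=2354238-91651=2262587
18. interest=⌊2262587·20/10000⌋=4525; principal=96359-4525=91834; balance=2262587-91834=2170753
19. interest=⌊2170753·20/10000⌋=4341; principal=96359-4341=92018; balance=2170753-92018=2078735
20. interest=⌊2078735·20/10000⌋=4157; principal=96359-4157=92202; balance=2078735-92202=1986533
21. interest=⌊1986533·20/10000⌋=3973; principal=96359-3973=92386; balance=1986533-92386=1894147
22. interest=⌊1894147·20/10000⌋=3788; principal=96359-3788=92571; balance=1894147-92571=1801576
23. interest=⌊1801576·20/10000⌋=3603; principal=96359-3603=92756; balance=1801576-92756=1708820
24. interest=⌊1708820·20/10000⌋=3417; principal=96359-3417=92942; balance=1708820-92942=1615878
25. interest=⌊1615878·20/10000⌋=3231; principal=96359-3231=93128; balance=1615878-93128=1522750
26. interest=⌊1522750·20/10000⌋=3045; principal=96359-3045=93314; balance=1522750-93314=1429436
27. interest=⌊1429436·20/10000⌋=2858; principal=96359-2858=93501; balance=1429436-93501=1335935
28. interest=⌊1335935·20/10000⌋=2671; principal=96359-2671=93688; balance=1335935-93688=1242247
29. interest=⌊1242247·20/10000⌋=2484; principal=96359-2484=93875; balance=1242247-93875=1148372
30. interest=⌊1148372·20/10000⌋=2296; principal=96359-2296=94063; balance=1148372-94063=1054309
31. interest=⌊1054309·20/10000⌋=2108; principal=96359-2108=94251; balance=1054309-94251=960058
32. interest=⌊960058·20/10000⌋=1920; principal=96359-1920=94439; balance=960058-94439=865619
33. interest=⌊865619·20/10000⌋=1731; principal=96359-1731=94628; balance=865619-94628=770991
34. interest=⌊770991·20/10000⌋=1541; principal=96359-1541=94818; balance=770991-94818=676173
35. interest=⌊676173·20/10000⌋=1352; principal=96359-1352=95007; balance=676173-95007=581166
36. interest=⌊581166·20/10000⌋=1162; principal=96359-1162=95197; balance=581166-95197=485969

1 7592 88767 3707255
2 7414 88945 3618310
3 7236 89123 3529187
4 7058 89301 3439886
5 6879 89480 3350406
6 6700 89659 3260747
7 6521 89838 3170909
8 6341 90018 3080891
9 6161 90198 2990693
10 5981 90378 2900315
11 5800 90559 2809756
12 5619 90740 2719016
13 5438 90921 2628095
14 5256 91103 2536992
15 5073 91286 2445706
16 4891 91468 2354238
17 4708 91651 2262587
18 4525 91834 2170753
19 4341 92018 2078735
20 4157 92202 1986533
21 3973 92386 1894147
22 3788 92571 1801576
23 3603 92756 1708820
24 3417 92942 1615878
25 3231 93128 1522750
26 3045 93314 1429436
27 2858 93501 1335935
28 2671 93688 1242247
29 2484 93875 1148372
30 2296 94063 1054309
31 2108 94251 960058
32 1920 94439 865619
33 1731 94628 770991
34 1541 94818 676173
35 1352 95007 581166
36 1162 95197 485969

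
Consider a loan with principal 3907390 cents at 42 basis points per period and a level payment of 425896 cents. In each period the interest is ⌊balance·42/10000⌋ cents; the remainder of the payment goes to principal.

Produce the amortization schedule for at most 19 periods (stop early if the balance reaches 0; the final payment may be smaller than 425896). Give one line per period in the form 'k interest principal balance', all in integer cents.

1. interest=⌊3907390·42/10000⌋=16411; principal=425896-16411=409485; balance=3907390-409485=3497905
2. interest=⌊3497905·42/10000⌋=14691; principal=425896-14691=411205; balance=3497905-411205=3086700
3. interest=⌊3086700·42/10000⌋=12964; principal=425896-12964=412932; balance=3086700-412932=2673768
4. interest=⌊2673768·42/10000⌋=11229; principal=425896-11229=414667; balance=2673768-414667=2259101
5. interest=⌊2259101·42/10000⌋=9488; principal=425896-9488=416408; balance=2259101-416408=1842693
6. interest=⌊1842693·42/10000⌋=7739; principal=425896-7739=418157; balance=1842693-418157=1424536
7. interest=⌊1424536·42/10000⌋=5983; principal=425896-5983=419913; balance=1424536-419913=1004623
8. interest=⌊1004623·42/10000⌋=4219; principal=425896-4219=421677; balance=1004623-421677=582946
9. interest=⌊582946·42/10000⌋=2448; principal=425896-2448=423448; balance=582946-423448=159498
10. interest=⌊159498·42/10000⌋=669; principal=min(425896-669,159498)=159498; balance=159498-159498=0

1 16411 409485 3497905
2 14691 411205 3086700
3 12964 412932 2673768
4 11229 414667 2259101
5 9488 416408 1842693
6 7739 418157 1424536
7 5983 419913 1004623
8 4219 421677 582946
9 2448 423448 159498
10 669 159498 0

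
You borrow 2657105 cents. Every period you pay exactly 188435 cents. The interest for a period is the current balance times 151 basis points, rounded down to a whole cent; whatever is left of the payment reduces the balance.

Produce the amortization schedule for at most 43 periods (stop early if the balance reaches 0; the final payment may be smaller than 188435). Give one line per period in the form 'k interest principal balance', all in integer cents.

1 40122 148313 2508792
2 37882 150553 2358239
3 35609 152826 2205413
4 33301 155134 2050279
5 30959 157476 1892803
6 28581 159854 1732949
7 26167 162268 1570681
8 23717 164718 1405963
9 21230 167205 1238758
10 18705 169730 1069028
11 16142 172293 896735
12 13540 174895 721840
13 10899 177536 544304
14 8218 180217 364087
15 5497 182938 181149
16 2735 181149 0

1. interest=⌊2657105·151/10000⌋=40122; principal=188435-40122=148313; balance=2657105-148313=2508792
2. interest=⌊2508792·151/10000⌋=37882; principal=188435-37882=150553; balance=2508792-150553=2358239
3. interest=⌊2358239·151/10000⌋=35609; principal=188435-35609=152826; balance=2358239-152826=2205413
4. interest=⌊2205413·151/10000⌋=33301; principal=188435-33301=155134; balance=2205413-155134=2050279
5. interest=⌊2050279·151/10000⌋=30959; principal=188435-30959=157476; balance=2050279-157476=1892803
6. interest=⌊1892803·151/10000⌋=28581; principal=188435-28581=159854; balance=1892803-159854=1732949
7. interest=⌊1732949·151/10000⌋=26167; principal=188435-26167=162268; balance=1732949-162268=1570681
8. interest=⌊1570681·151/10000⌋=23717; principal=188435-23717=164718; balance=1570681-164718=1405963
9. interest=⌊1405963·151/10000⌋=21230; principal=188435-21230=167205; balance=1405963-167205=1238758
10. interest=⌊1238758·151/10000⌋=18705; principal=188435-18705=169730; balance=1238758-169730=1069028
11. interest=⌊1069028·151/10000⌋=16142; principal=188435-16142=172293; balance=1069028-172293=896735
12. interest=⌊896735·151/10000⌋=13540; principal=188435-13540=174895; balance=896735-174895=721840
13. interest=⌊721840·151/10000⌋=10899; principal=188435-10899=177536; balance=721840-177536=544304
14. interest=⌊544304·151/10000⌋=8218; principal=188435-8218=180217; balance=544304-180217=364087
15. interest=⌊364087·151/10000⌋=5497; principal=188435-5497=182938; balance=364087-182938=181149
16. interest=⌊181149·151/10000⌋=2735; principal=min(188435-2735,181149)=181149; balance=181149-181149=0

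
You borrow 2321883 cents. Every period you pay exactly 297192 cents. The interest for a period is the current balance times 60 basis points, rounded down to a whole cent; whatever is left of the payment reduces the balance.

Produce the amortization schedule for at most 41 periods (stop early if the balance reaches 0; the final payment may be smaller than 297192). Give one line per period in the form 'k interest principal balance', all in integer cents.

1 13931 283261 2038622
2 12231 284961 1753661
3 10521 286671 1466990
4 8801 288391 1178599
5 7071 290121 888478
6 5330 291862 596616
7 3579 293613 303003
8 1818 295374 7629
9 45 7629 0

1. interest=⌊2321883·60/10000⌋=13931; principal=297192-13931=283261; balance=2321883-283261=2038622
2. interest=⌊2038622·60/10000⌋=12231; principal=297192-12231=284961; balance=2038622-284961=1753661
3. interest=⌊1753661·60/10000⌋=10521; principal=297192-10521=286671; balance=1753661-286671=1466990
4. interest=⌊1466990·60/10000⌋=8801; principal=297192-8801=288391; balance=1466990-288391=1178599
5. interest=⌊1178599·60/10000⌋=7071; principal=297192-7071=290121; balance=1178599-290121=888478
6. interest=⌊888478·60/10000⌋=5330; principal=297192-5330=291862; balance=888478-291862=596616
7. interest=⌊596616·60/10000⌋=3579; principal=297192-3579=293613; balance=596616-293613=303003
8. interest=⌊303003·60/10000⌋=1818; principal=297192-1818=295374; balance=303003-295374=7629
9. interest=⌊7629·60/10000⌋=45; principal=min(297192-45,7629)=7629; balance=7629-7629=0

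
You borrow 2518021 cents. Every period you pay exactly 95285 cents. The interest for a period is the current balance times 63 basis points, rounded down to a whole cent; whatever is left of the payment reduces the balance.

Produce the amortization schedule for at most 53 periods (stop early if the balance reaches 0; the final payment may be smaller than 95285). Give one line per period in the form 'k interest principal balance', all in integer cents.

1. interest=⌊2518021·63/10000⌋=15863; principal=95285-15863=79422; balance=2518021-79422=2438599
2. interest=⌊2438599·63/10000⌋=15363; principal=95285-15363=79922; balance=2438599-79922=2358677
3. interest=⌊2358677·63/10000⌋=14859; principal=95285-14859=80426; balance=2358677-80426=2278251
4. interest=⌊2278251·63/10000⌋=14352; principal=95285-14352=80933; balance=2278251-80933=2197318
5. interest=⌊2197318·63/10000⌋=13843; principal=95285-13843=81442; balance=2197318-81442=2115876
6. interest=⌊2115876·63/10000⌋=13330; principal=95285-13330=81955; balance=2115876-81955=2033921
7. interest=⌊2033921·63/10000⌋=12813; principal=95285-12813=82472; balance=2033921-82472=1951449
8. interest=⌊1951449·63/10000⌋=12294; principal=95285-12294=82991; balance=1951449-82991=1868458
9. interest=⌊1868458·63/10000⌋=11771; principal=95285-11771=83514; balance=1868458-83514=1784944
10. interest=⌊1784944·63/10000⌋=11245; principal=95285-11245=84040; balance=1784944-84040=1700904
11. interest=⌊1700904·63/10000⌋=10715; principal=95285-10715=84570; balance=1700904-84570=1616334
12. interest=⌊1616334·63/10000⌋=10182; principal=95285-10182=85103; balance=1616334-85103=1531231
13. interest=⌊1531231·63/10000⌋=9646; principal=95285-9646=85639; balance=1531231-85639=1445592
14. interest=⌊1445592·63/10000⌋=9107; principal=95285-9107=86178; balance=1445592-86178=1359414
15. interest=⌊1359414·63/10000⌋=8564; principal=95285-8564=86721; balance=1359414-86721=1272693
16. interest=⌊1272693·63/10000⌋=8017; principal=95285-8017=87268; balance=1272693-87268=1185425
17. interest=⌊1185425·63/10000⌋=7468; principal=95285-7468=87817; balance=1185425-87817=1097608
18. interest=⌊1097608·63/10000⌋=6914; principal=95285-6914=88371; balance=1097608-88371=1009237
19. interest=⌊1009237·63/10000⌋=6358; principal=95285-6358=88927; balance=1009237-88927=920310
20. interest=⌊920310·63/10000⌋=5797; principal=95285-5797=89488; balance=920310-89488=830822
21. interest=⌊830822·63/10000⌋=5234; principal=95285-5234=90051; balance=830822-90051=740771
22. interest=⌊740771·63/10000⌋=4666; principal=95285-4666=90619; balance=740771-90619=650152
23. interest=⌊650152·63/10000⌋=4095; principal=95285-4095=91190; balance=650152-91190=558962
24. interest=⌊558962·63/10000⌋=3521; principal=95285-3521=91764; balance=558962-91764=467198
25. interest=⌊467198·63/10000⌋=2943; principal=95285-2943=92342; balance=467198-92342=374856
26. interest=⌊374856·63/10000⌋=2361; principal=95285-2361=92924; balance=374856-92924=281932
27. interest=⌊281932·63/10000⌋=1776; principal=95285-1776=93509; balance=281932-93509=188423
28. interest=⌊188423·63/10000⌋=1187; principal=95285-1187=94098; balance=188423-94098=94325
29. interest=⌊94325·63/10000⌋=594; principal=min(95285-594,94325)=94325; balance=94325-94325=0

1 15863 79422 2438599
2 15363 79922 2358677
3 14859 80426 2278251
4 14352 80933 2197318
5 13843 81442 2115876
6 13330 81955 2033921
7 12813 82472 1951449
8 12294 82991 1868458
9 11771 83514 1784944
10 11245 84040 1700904
11 10715 84570 1616334
12 10182 85103 1531231
13 9646 85639 1445592
14 9107 86178 1359414
15 8564 86721 1272693
16 8017 87268 1185425
17 7468 87817 1097608
18 6914 88371 1009237
19 6358 88927 920310
20 5797 89488 830822
21 5234 90051 740771
22 4666 90619 650152
23 4095 91190 558962
24 3521 91764 467198
25 2943 92342 374856
26 2361 92924 281932
27 1776 93509 188423
28 1187 94098 94325
29 594 94325 0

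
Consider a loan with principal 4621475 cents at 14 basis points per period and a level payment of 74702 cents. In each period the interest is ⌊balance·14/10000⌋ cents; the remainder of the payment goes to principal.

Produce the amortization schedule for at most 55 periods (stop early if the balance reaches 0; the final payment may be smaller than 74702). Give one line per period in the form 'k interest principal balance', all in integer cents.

1. interest=⌊4621475·14/10000⌋=6470; principal=74702-6470=68232; balance=4621475-68232=4553243
2. interest=⌊4553243·14/10000⌋=6374; principal=74702-6374=68328; balance=4553243-68328=4484915
3. interest=⌊4484915·14/10000⌋=6278; principal=74702-6278=68424; balance=4484915-68424=4416491
4. interest=⌊4416491·14/10000⌋=6183; principal=74702-6183=68519; balance=4416491-68519=4347972
5. interest=⌊4347972·14/10000⌋=6087; principal=74702-6087=68615; balance=4347972-68615=4279357
6. interest=⌊4279357·14/10000⌋=5991; principal=74702-5991=68711; balance=4279357-68711=4210646
7. interest=⌊4210646·14/10000⌋=5894; principal=74702-5894=68808; balance=4210646-68808=4141838
8. interest=⌊4141838·14/10000⌋=5798; principal=74702-5798=68904; balance=4141838-68904=4072934
9. interest=⌊4072934·14/10000⌋=5702; principal=74702-5702=69000; balance=4072934-69000=4003934
10. interest=⌊4003934·14/10000⌋=5605; principal=74702-5605=69097; balance=4003934-69097=3934837
11. interest=⌊3934837·14/10000⌋=5508; principal=74702-5508=69194; balance=3934837-69194=3865643
12. interest=⌊3865643·14/10000⌋=5411; principal=74702-5411=69291; balance=3865643-69291=3796352
13. interest=⌊3796352·14/10000⌋=5314; principal=74702-5314=69388; balance=3796352-69388=3726964
14. interest=⌊3726964·14/10000⌋=5217; principal=74702-5217=69485; balance=3726964-69485=3657479
15. interest=⌊3657479·14/10000⌋=5120; principal=74702-5120=69582; balance=3657479-69582=3587897
16. interest=⌊3587897·14/10000⌋=5023; principal=74702-5023=69679; balance=3587897-69679=3518218
17. interest=⌊3518218·14/10000⌋=4925; principal=74702-4925=69777; balance=3518218-69777=3448441
18. interest=⌊3448441·14/10000⌋=4827; principal=74702-4827=69875; balance=3448441-69875=3378566
19. interest=⌊3378566·14/10000⌋=4729; principal=74702-4729=69973; balance=3378566-69973=3308593
20. interest=⌊3308593·14/10000⌋=4632; principal=74702-4632=70070; balance=3308593-70070=3238523
21. interest=⌊3238523·14/10000⌋=4533; principal=74702-4533=70169; balance=3238523-70169=3168354
22. interest=⌊3168354·14/10000⌋=4435; principal=74702-4435=70267; balance=3168354-70267=3098087
23. interest=⌊3098087·14/10000⌋=4337; principal=74702-4337=70365; balance=3098087-70365=3027722
24. interest=⌊3027722·14/10000⌋=4238; principal=74702-4238=70464; balance=3027722-70464=2957258
25. interest=⌊2957258·14/10000⌋=4140; principal=74702-4140=70562; balance=2957258-70562=2886696
26. interest=⌊2886696·14/10000⌋=4041; principal=74702-4041=70661; balance=2886696-70661=2816035
27. interest=⌊2816035·14/10000⌋=3942; principal=74702-3942=70760; balance=2816035-70760=2745275
28. interest=⌊2745275·14/10000⌋=3843; principal=74702-3843=70859; balance=2745275-70859=2674416
29. interest=⌊2674416·14/10000⌋=3744; principal=74702-3744=70958; balance=2674416-70958=2603458
30. interest=⌊2603458·14/10000⌋=3644; principal=74702-3644=71058; balance=2603458-71058=2532400
31. interest=⌊2532400·14/10000⌋=3545; principal=74702-3545=71157; balance=2532400-71157=2461243
32. interest=⌊2461243·14/10000⌋=3445; principal=74702-3445=71257; balance=2461243-71257=2389986
33. interest=⌊2389986·14/10000⌋=3345; principal=74702-3345=71357; balance=2389986-71357=2318629
34. interest=⌊2318629·14/10000⌋=3246; principal=74702-3246=71456; balance=2318629-71456=2247173
35. interest=⌊2247173·14/10000⌋=3146; principal=74702-3146=71556; balance=2247173-71556=2175617
36. interest=⌊2175617·14/10000⌋=3045; principal=74702-3045=71657; balance=2175617-71657=2103960
37. interest=⌊2103960·14/10000⌋=2945; principal=74702-2945=71757; balance=2103960-71757=2032203
38. interest=⌊2032203·14/10000⌋=2845; principal=74702-2845=71857; balance=2032203-71857=1960346
39. interest=⌊1960346·14/10000⌋=2744; principal=74702-2744=71958; balance=1960346-71958=1888388
40. interest=⌊1888388·14/10000⌋=2643; principal=74702-2643=72059; balance=1888388-72059=1816329
41. interest=⌊1816329·14/10000⌋=2542; principal=74702-2542=72160; balance=1816329-72160=1744169
42. interest=⌊1744169·14/10000⌋=2441; principal=74702-2441=72261; balance=1744169-72261=1671908
43. interest=⌊1671908·14/10000⌋=2340; principal=74702-2340=72362; balance=1671908-72362=1599546
44. interest=⌊1599546·14/10000⌋=2239; principal=74702-2239=72463; balance=1599546-72463=1527083
45. interest=⌊1527083·14/10000⌋=2137; principal=74702-2137=72565; balance=1527083-72565=1454518
46. interest=⌊1454518·14/10000⌋=2036; principal=74702-2036=72666; balance=1454518-72666=1381852
47. interest=⌊1381852·14/10000⌋=1934; principal=74702-1934=72768; balance=1381852-72768=1309084
48. interest=⌊1309084·14/10000⌋=1832; principal=74702-1832=72870; balance=1309084-72870=1236214
49. interest=⌊1236214·14/10000⌋=1730; principal=74702-1730=72972; balance=1236214-72972=1163242
50. interest=⌊1163242·14/10000⌋=1628; principal=74702-1628=73074; balance=1163242-73074=1090168
51. interest=⌊1090168·14/10000⌋=1526; principal=74702-1526=73176; balance=1090168-73176=1016992
52. interest=⌊1016992·14/10000⌋=1423; principal=74702-1423=73279; balance=1016992-73279=943713
53. interest=⌊943713·14/10000⌋=1321; principal=74702-1321=73381; balance=943713-73381=870332
54. interest=⌊870332·14/10000⌋=1218; principal=74702-1218=73484; balance=870332-73484=796848
55. interest=⌊796848·14/10000⌋=1115; principal=74702-1115=73587; balance=796848-73587=723261

1 6470 68232 4553243
2 6374 68328 4484915
3 6278 68424 4416491
4 6183 68519 4347972
5 6087 68615 4279357
6 5991 68711 4210646
7 5894 68808 4141838
8 5798 68904 4072934
9 5702 69000 4003934
10 5605 69097 3934837
11 5508 69194 3865643
12 5411 69291 3796352
13 5314 69388 3726964
14 5217 69485 3657479
15 5120 69582 3587897
16 5023 69679 3518218
17 4925 69777 3448441
18 4827 69875 3378566
19 4729 69973 3308593
20 4632 70070 3238523
21 4533 70169 3168354
22 4435 70267 3098087
23 4337 70365 3027722
24 4238 70464 2957258
25 4140 70562 2886696
26 4041 70661 2816035
27 3942 70760 2745275
28 3843 70859 2674416
29 3744 70958 2603458
30 3644 71058 2532400
31 3545 71157 2461243
32 3445 71257 2389986
33 3345 71357 2318629
34 3246 71456 2247173
35 3146 71556 2175617
36 3045 71657 2103960
37 2945 71757 2032203
38 2845 71857 1960346
39 2744 71958 1888388
40 2643 72059 1816329
41 2542 72160 1744169
42 2441 72261 1671908
43 2340 72362 1599546
44 2239 72463 1527083
45 2137 72565 1454518
46 2036 72666 1381852
47 1934 72768 1309084
48 1832 72870 1236214
49 1730 72972 1163242
50 1628 73074 1090168
51 1526 73176 1016992
52 1423 73279 943713
53 1321 73381 870332
54 1218 73484 796848
55 1115 73587 723261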